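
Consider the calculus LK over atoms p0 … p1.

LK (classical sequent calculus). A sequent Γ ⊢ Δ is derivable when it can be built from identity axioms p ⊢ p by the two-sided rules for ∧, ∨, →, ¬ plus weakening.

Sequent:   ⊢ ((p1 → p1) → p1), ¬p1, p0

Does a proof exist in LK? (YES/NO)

Derivation trace:
[WR]  ⊢ ((p1 → p1) → p1), ¬p1, p0
  [¬R]  ⊢ ((p1 → p1) → p1), ¬p1
    [→R] p1 ⊢ ((p1 → p1) → p1)
      [→L] p1, (p1 → p1) ⊢ p1
        [Ax] p1 ⊢ p1
        [Ax] p1 ⊢ p1

Result: YES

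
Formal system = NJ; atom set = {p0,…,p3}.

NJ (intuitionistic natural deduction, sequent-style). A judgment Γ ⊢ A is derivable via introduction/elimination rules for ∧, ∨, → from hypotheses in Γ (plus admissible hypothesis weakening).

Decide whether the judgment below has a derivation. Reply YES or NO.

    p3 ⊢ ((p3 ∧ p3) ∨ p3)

Derivation (root first):
[∨I₁] p3 ⊢ ((p3 ∧ p3) ∨ p3)
  [∧I] p3 ⊢ (p3 ∧ p3)
    [Ax] p3 ⊢ p3
    [Ax] p3 ⊢ p3

Result: YES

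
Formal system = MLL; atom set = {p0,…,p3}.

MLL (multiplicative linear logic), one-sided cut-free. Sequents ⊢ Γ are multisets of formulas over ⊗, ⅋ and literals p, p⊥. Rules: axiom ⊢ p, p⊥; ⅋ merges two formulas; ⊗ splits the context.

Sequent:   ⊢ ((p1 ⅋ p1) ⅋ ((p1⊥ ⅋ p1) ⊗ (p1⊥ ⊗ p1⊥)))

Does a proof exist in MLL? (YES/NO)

Proof tree:
[⅋]  ⊢ ((p1 ⅋ p1) ⅋ ((p1⊥ ⅋ p1) ⊗ (p1⊥ ⊗ p1⊥)))
  [⅋]  ⊢ ((p1⊥ ⅋ p1) ⊗ (p1⊥ ⊗ p1⊥)), (p1 ⅋ p1)
    [⊗]  ⊢ p1, p1, ((p1⊥ ⅋ p1) ⊗ (p1⊥ ⊗ p1⊥))
      [⅋]  ⊢ (p1⊥ ⅋ p1)
        [Ax]  ⊢ p1, p1⊥
      [⊗]  ⊢ p1, p1, (p1⊥ ⊗ p1⊥)
        [Ax]  ⊢ p1, p1⊥
        [Ax]  ⊢ p1, p1⊥

Result: YES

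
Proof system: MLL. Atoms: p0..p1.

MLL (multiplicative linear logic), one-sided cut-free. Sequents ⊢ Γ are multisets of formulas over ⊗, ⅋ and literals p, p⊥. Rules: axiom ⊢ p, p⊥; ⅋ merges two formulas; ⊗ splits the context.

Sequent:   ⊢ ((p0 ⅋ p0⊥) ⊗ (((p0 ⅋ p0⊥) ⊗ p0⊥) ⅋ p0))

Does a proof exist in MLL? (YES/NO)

Derivation (root first):
[⊗]  ⊢ ((p0 ⅋ p0⊥) ⊗ (((p0 ⅋ p0⊥) ⊗ p0⊥) ⅋ p0))
  [⅋]  ⊢ (p0 ⅋ p0⊥)
    [Ax]  ⊢ p0, p0⊥
  [⅋]  ⊢ (((p0 ⅋ p0⊥) ⊗ p0⊥) ⅋ p0)
    [⊗]  ⊢ p0, ((p0 ⅋ p0⊥) ⊗ p0⊥)
      [⅋]  ⊢ (p0 ⅋ p0⊥)
        [Ax]  ⊢ p0, p0⊥
      [Ax]  ⊢ p0, p0⊥

Result: YES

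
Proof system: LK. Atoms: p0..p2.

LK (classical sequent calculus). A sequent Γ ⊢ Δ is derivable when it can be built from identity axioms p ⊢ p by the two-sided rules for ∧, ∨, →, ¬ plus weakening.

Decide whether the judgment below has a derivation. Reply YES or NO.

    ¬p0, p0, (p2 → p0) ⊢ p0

Proof tree:
[→L] ¬p0, p0, (p2 → p0) ⊢ p0
  [WR] p0, ¬p0 ⊢ p2
    [¬L] p0, ¬p0 ⊢ 
      [Ax] p0 ⊢ p0
  [Ax] p0 ⊢ p0

Result: YES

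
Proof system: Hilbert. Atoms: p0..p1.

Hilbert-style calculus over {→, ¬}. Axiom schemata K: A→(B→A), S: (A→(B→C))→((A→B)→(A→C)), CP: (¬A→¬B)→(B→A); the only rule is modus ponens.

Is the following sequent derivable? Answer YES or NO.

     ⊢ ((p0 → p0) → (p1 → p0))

Search for a countermodel by truth-table:
  v=00: Γ:[] Δ:[((p0 → p0) → (p1 → p0))=T] refutes=False
  v=01: Γ:[] Δ:[((p0 → p0) → (p1 → p0))=F] refutes=True  ← countermodel

Result: NO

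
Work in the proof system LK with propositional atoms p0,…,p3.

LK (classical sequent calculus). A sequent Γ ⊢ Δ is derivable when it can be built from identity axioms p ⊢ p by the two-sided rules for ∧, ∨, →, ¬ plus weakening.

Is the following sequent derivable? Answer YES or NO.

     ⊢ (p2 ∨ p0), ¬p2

Proof tree:
[¬R]  ⊢ (p2 ∨ p0), ¬p2
  [∨R] p2 ⊢ (p2 ∨ p0)
    [WR] p2 ⊢ p2, p0
      [Ax] p2 ⊢ p2

Result: YES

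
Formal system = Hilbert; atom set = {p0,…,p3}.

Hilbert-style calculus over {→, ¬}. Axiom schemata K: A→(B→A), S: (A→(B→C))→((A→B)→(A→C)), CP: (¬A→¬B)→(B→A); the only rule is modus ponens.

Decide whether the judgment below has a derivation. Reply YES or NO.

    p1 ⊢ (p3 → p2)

Truth-table refutation:
  v=0000: Γ:[p1=F] Δ:[(p3 → p2)=T] refutes=False
  v=0001: Γ:[p1=F] Δ:[(p3 → p2)=F] refutes=False
  v=0010: Γ:[p1=F] Δ:[(p3 → p2)=T] refutes=False
  v=0011: Γ:[p1=F] Δ:[(p3 → p2)=T] refutes=False
  v=0100: Γ:[p1=T] Δ:[(p3 → p2)=T] refutes=False
  v=0101: Γ:[p1=T] Δ:[(p3 → p2)=F] refutes=True  ← countermodel

Result: NO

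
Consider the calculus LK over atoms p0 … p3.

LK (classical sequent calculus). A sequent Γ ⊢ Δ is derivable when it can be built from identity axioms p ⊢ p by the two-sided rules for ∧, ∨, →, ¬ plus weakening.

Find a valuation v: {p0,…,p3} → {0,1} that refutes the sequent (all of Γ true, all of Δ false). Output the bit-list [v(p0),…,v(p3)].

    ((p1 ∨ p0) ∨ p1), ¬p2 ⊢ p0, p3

Enumerate valuations to refute Γ ⊢ Δ:
  v=0000: Γ:[((p1 ∨ p0) ∨ p1)=F, ¬p2=T] Δ:[p0=F, p3=F] refutes=False
  v=0001: Γ:[((p1 ∨ p0) ∨ p1)=F, ¬p2=T] Δ:[p0=F, p3=T] refutes=False
  v=0010: Γ:[((p1 ∨ p0) ∨ p1)=F, ¬p2=F] Δ:[p0=F, p3=F] refutes=False
  v=0011: Γ:[((p1 ∨ p0) ∨ p1)=F, ¬p2=F] Δ:[p0=F, p3=T] refutes=False
  v=0100: Γ:[((p1 ∨ p0) ∨ p1)=T, ¬p2=T] Δ:[p0=F, p3=F] refutes=True  ← countermodel

Result: [0, 1, 0, 0]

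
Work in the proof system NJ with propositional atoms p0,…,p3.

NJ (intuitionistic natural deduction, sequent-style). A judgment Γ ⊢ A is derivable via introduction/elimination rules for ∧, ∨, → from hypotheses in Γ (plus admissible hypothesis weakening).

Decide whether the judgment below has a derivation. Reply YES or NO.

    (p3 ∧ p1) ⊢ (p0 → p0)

Derivation trace:
[Wk] (p3 ∧ p1) ⊢ (p0 → p0)
  [→I]  ⊢ (p0 → p0)
    [Ax] p0 ⊢ p0

Result: YES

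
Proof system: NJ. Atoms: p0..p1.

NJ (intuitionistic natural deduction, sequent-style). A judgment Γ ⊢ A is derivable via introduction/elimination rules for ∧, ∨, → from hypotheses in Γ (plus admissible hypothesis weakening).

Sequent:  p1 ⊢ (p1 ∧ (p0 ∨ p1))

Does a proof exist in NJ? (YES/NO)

Proof tree:
[∧I] p1 ⊢ (p1 ∧ (p0 ∨ p1))
  [Ax] p1 ⊢ p1
  [∨I₂] p1 ⊢ (p0 ∨ p1)
    [Ax] p1 ⊢ p1

Result: YES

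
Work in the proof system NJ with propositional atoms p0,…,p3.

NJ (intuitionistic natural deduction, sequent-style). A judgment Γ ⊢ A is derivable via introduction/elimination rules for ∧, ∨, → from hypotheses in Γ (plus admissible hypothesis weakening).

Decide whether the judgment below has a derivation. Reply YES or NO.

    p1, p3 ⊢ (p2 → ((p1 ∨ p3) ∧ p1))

Proof tree:
[→I] p1, p3 ⊢ (p2 → ((p1 ∨ p3) ∧ p1))
  [∧I] p1, p2, p3 ⊢ ((p1 ∨ p3) ∧ p1)
    [Wk] p1, p3 ⊢ (p1 ∨ p3)
      [∨I₁] p1 ⊢ (p1 ∨ p3)
        [Ax] p1 ⊢ p1
    [Wk] p1, p2 ⊢ p1
      [Ax] p1 ⊢ p1

Result: YES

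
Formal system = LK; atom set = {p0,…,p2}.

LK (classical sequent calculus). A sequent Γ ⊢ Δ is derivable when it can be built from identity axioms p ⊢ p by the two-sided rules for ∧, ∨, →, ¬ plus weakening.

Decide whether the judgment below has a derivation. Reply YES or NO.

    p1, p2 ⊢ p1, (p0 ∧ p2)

Derivation (root first):
[∧R] p1, p2 ⊢ p1, (p0 ∧ p2)
  [WR] p1 ⊢ p1, p0
    [Ax] p1 ⊢ p1
  [Ax] p2 ⊢ p2

Result: YES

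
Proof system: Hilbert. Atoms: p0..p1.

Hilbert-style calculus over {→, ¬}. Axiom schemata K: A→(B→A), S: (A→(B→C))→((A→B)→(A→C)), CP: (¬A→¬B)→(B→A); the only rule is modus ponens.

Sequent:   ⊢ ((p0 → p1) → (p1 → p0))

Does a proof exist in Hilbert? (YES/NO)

Enumerate valuations to refute Γ ⊢ Δ:
  v=00: Γ:[] Δ:[((p0 → p1) → (p1 → p0))=T] refutes=False
  v=01: Γ:[] Δ:[((p0 → p1) → (p1 → p0))=F] refutes=True  ← countermodel

Result: NO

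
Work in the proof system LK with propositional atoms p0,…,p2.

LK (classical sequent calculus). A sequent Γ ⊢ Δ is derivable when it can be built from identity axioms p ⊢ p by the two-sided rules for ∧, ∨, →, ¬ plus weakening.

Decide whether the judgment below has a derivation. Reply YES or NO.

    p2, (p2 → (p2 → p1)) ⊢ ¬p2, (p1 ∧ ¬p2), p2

Proof tree:
[→L] p2, (p2 → (p2 → p1)) ⊢ ¬p2, (p1 ∧ ¬p2), p2
  [WR]  ⊢ p2, ¬p2, p2
    [¬R]  ⊢ p2, ¬p2
      [Ax] p2 ⊢ p2
  [→L] p2, (p2 → p1) ⊢ (p1 ∧ ¬p2), p2
    [Ax] p2 ⊢ p2
    [∧R] p1 ⊢ p2, (p1 ∧ ¬p2)
      [WL] p1, p1 ⊢ p1
        [Ax] p1 ⊢ p1
      [¬R]  ⊢ p2, ¬p2
        [Ax] p2 ⊢ p2

Result: YES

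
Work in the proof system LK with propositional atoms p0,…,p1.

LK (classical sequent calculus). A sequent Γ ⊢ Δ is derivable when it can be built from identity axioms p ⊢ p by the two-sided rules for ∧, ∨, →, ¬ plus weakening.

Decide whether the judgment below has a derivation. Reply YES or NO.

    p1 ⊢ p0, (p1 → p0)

Enumerate valuations to refute Γ ⊢ Δ:
  v=00: Γ:[p1=F] Δ:[p0=F, (p1 → p0)=T] refutes=False
  v=01: Γ:[p1=T] Δ:[p0=F, (p1 → p0)=F] refutes=True  ← countermodel

Result: NO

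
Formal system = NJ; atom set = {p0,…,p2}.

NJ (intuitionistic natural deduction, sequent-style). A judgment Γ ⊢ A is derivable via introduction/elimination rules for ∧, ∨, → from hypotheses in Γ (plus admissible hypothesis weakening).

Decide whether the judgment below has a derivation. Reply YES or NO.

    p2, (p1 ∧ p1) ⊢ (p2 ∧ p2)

Derivation (root first):
[Wk] p2, (p1 ∧ p1) ⊢ (p2 ∧ p2)
  [∧I] p2 ⊢ (p2 ∧ p2)
    [Ax] p2 ⊢ p2
    [Ax] p2 ⊢ p2

Result: YES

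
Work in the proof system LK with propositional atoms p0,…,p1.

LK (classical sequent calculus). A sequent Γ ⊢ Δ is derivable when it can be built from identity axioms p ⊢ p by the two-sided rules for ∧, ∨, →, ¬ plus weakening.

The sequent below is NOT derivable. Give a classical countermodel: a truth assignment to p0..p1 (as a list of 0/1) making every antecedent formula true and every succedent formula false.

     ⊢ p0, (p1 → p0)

Search for a countermodel by truth-table:
  v=00: Γ:[] Δ:[p0=F, (p1 → p0)=T] refutes=False
  v=01: Γ:[] Δ:[p0=F, (p1 → p0)=F] refutes=True  ← countermodel

Result: [0, 1]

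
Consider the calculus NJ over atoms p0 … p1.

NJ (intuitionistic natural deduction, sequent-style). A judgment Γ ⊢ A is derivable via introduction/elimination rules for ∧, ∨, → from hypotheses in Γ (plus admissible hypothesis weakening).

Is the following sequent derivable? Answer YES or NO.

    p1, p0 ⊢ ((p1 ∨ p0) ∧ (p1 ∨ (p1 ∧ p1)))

Proof tree:
[∧I] p1, p0 ⊢ ((p1 ∨ p0) ∧ (p1 ∨ (p1 ∧ p1)))
  [∨I₂] p0 ⊢ (p1 ∨ p0)
    [Ax] p0 ⊢ p0
  [∨I₂] p1 ⊢ (p1 ∨ (p1 ∧ p1))
    [∧I] p1 ⊢ (p1 ∧ p1)
      [Ax] p1 ⊢ p1
      [Ax] p1 ⊢ p1

Result: YES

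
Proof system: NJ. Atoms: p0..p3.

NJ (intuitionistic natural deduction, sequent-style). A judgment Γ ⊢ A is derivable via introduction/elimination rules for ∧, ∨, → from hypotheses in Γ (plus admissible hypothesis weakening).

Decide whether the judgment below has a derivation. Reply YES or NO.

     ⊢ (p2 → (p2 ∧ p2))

Derivation (root first):
[→I]  ⊢ (p2 → (p2 ∧ p2))
  [∧I] p2 ⊢ (p2 ∧ p2)
    [Ax] p2 ⊢ p2
    [Ax] p2 ⊢ p2

Result: YES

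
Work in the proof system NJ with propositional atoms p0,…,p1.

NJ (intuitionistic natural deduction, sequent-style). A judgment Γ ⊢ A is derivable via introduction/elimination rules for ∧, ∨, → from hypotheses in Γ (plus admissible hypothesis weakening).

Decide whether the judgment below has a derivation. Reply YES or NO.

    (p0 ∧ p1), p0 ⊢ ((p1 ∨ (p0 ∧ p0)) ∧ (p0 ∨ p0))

Proof tree:
[∧I] (p0 ∧ p1), p0 ⊢ ((p1 ∨ (p0 ∧ p0)) ∧ (p0 ∨ p0))
  [∨I₂] p0, (p0 ∧ p1) ⊢ (p1 ∨ (p0 ∧ p0))
    [Wk] p0, (p0 ∧ p1) ⊢ (p0 ∧ p0)
      [∧I] p0 ⊢ (p0 ∧ p0)
        [Ax] p0 ⊢ p0
        [Ax] p0 ⊢ p0
  [∨I₁] p0 ⊢ (p0 ∨ p0)
    [Ax] p0 ⊢ p0

Result: YES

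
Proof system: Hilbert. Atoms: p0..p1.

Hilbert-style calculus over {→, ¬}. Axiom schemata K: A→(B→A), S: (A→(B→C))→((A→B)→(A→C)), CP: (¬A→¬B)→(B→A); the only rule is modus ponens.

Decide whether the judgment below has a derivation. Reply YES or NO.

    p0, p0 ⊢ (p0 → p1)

Search for a countermodel by truth-table:
  v=00: Γ:[p0=F, p0=F] Δ:[(p0 → p1)=T] refutes=False
  v=01: Γ:[p0=F, p0=F] Δ:[(p0 → p1)=T] refutes=False
  v=10: Γ:[p0=T, p0=T] Δ:[(p0 → p1)=F] refutes=True  ← countermodel

Result: NO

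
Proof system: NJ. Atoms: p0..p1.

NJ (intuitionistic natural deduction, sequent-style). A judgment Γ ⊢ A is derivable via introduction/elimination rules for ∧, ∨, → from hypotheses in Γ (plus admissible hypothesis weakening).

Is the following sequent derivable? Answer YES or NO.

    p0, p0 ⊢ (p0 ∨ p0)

Derivation (root first):
[Wk] p0, p0 ⊢ (p0 ∨ p0)
  [∨I₂] p0 ⊢ (p0 ∨ p0)
    [Ax] p0 ⊢ p0

Result: YES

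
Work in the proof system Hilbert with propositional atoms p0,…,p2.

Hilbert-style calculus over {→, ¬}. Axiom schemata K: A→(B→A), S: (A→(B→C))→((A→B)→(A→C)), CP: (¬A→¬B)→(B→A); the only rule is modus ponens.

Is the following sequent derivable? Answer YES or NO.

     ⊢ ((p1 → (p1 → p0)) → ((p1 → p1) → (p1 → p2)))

Enumerate valuations to refute Γ ⊢ Δ:
  v=000: Γ:[] Δ:[((p1 → (p1 → p0)) → ((p1 → p1) → (p1 → p2)))=T] refutes=False
  v=001: Γ:[] Δ:[((p1 → (p1 → p0)) → ((p1 → p1) → (p1 → p2)))=T] refutes=False
  v=010: Γ:[] Δ:[((p1 → (p1 → p0)) → ((p1 → p1) → (p1 → p2)))=T] refutes=False
  v=011: Γ:[] Δ:[((p1 → (p1 → p0)) → ((p1 → p1) → (p1 → p2)))=T] refutes=False
  v=100: Γ:[] Δ:[((p1 → (p1 → p0)) → ((p1 → p1) → (p1 → p2)))=T] refutes=False
  v=101: Γ:[] Δ:[((p1 → (p1 → p0)) → ((p1 → p1) → (p1 → p2)))=T] refutes=False
  v=110: Γ:[] Δ:[((p1 → (p1 → p0)) → ((p1 → p1) → (p1 → p2)))=F] refutes=True  ← countermodel

Result: NO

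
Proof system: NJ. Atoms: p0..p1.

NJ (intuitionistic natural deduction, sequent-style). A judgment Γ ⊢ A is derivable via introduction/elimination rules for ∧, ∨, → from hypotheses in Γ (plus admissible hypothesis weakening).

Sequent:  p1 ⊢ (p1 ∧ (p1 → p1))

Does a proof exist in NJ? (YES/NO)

Derivation (root first):
[∧I] p1 ⊢ (p1 ∧ (p1 → p1))
  [Ax] p1 ⊢ p1
  [→I]  ⊢ (p1 → p1)
    [Ax] p1 ⊢ p1

Result: YES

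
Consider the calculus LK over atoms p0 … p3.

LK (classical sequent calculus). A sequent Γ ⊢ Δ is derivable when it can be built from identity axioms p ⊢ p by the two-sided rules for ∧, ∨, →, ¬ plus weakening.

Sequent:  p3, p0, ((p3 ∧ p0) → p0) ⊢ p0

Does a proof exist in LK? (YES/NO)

Proof tree:
[→L] p3, p0, ((p3 ∧ p0) → p0) ⊢ p0
  [∧R] p3, p0 ⊢ (p3 ∧ p0)
    [Ax] p3 ⊢ p3
    [Ax] p0 ⊢ p0
  [Ax] p0 ⊢ p0

Result: YES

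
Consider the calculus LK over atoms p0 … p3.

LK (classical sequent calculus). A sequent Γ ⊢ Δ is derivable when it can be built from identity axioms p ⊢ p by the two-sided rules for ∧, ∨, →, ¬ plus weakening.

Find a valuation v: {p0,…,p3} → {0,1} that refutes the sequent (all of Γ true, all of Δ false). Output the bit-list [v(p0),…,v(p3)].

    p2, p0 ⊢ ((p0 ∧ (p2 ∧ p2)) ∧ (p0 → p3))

Truth-table refutation:
  v=0000: Γ:[p2=F, p0=F] Δ:[((p0 ∧ (p2 ∧ p2)) ∧ (p0 → p3))=F] refutes=False
  v=0001: Γ:[p2=F, p0=F] Δ:[((p0 ∧ (p2 ∧ p2)) ∧ (p0 → p3))=F] refutes=False
  v=0010: Γ:[p2=T, p0=F] Δ:[((p0 ∧ (p2 ∧ p2)) ∧ (p0 → p3))=F] refutes=False
  v=0011: Γ:[p2=T, p0=F] Δ:[((p0 ∧ (p2 ∧ p2)) ∧ (p0 → p3))=F] refutes=False
  v=0100: Γ:[p2=F, p0=F] Δ:[((p0 ∧ (p2 ∧ p2)) ∧ (p0 → p3))=F] refutes=False
  v=0101: Γ:[p2=F, p0=F] Δ:[((p0 ∧ (p2 ∧ p2)) ∧ (p0 → p3))=F] refutes=False
  v=0110: Γ:[p2=T, p0=F] Δ:[((p0 ∧ (p2 ∧ p2)) ∧ (p0 → p3))=F] refutes=False
  v=0111: Γ:[p2=T, p0=F] Δ:[((p0 ∧ (p2 ∧ p2)) ∧ (p0 → p3))=F] refutes=False
  v=1000: Γ:[p2=F, p0=T] Δ:[((p0 ∧ (p2 ∧ p2)) ∧ (p0 → p3))=F] refutes=False
  v=1001: Γ:[p2=F, p0=T] Δ:[((p0 ∧ (p2 ∧ p2)) ∧ (p0 → p3))=F] refutes=False
  v=1010: Γ:[p2=T, p0=T] Δ:[((p0 ∧ (p2 ∧ p2)) ∧ (p0 → p3))=F] refutes=True  ← countermodel

Result: [1, 0, 1, 0]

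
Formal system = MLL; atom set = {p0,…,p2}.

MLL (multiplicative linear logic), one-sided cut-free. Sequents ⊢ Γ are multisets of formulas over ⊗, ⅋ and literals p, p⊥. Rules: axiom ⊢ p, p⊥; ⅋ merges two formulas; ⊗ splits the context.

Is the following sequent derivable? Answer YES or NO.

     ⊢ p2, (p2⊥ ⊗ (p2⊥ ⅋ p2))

Derivation (root first):
[⊗]  ⊢ p2, (p2⊥ ⊗ (p2⊥ ⅋ p2))
  [Ax]  ⊢ p2, p2⊥
  [⅋]  ⊢ (p2⊥ ⅋ p2)
    [Ax]  ⊢ p2, p2⊥

Result: YES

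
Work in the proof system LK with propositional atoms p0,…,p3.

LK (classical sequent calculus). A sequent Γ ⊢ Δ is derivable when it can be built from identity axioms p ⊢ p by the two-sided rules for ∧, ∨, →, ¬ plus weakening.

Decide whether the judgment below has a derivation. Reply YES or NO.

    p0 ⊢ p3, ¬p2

Search for a countermodel by truth-table:
  v=0000: Γ:[p0=F] Δ:[p3=F, ¬p2=T] refutes=False
  v=0001: Γ:[p0=F] Δ:[p3=T, ¬p2=T] refutes=False
  v=0010: Γ:[p0=F] Δ:[p3=F, ¬p2=F] refutes=False
  v=0011: Γ:[p0=F] Δ:[p3=T, ¬p2=F] refutes=False
  v=0100: Γ:[p0=F] Δ:[p3=F, ¬p2=T] refutes=False
  v=0101: Γ:[p0=F] Δ:[p3=T, ¬p2=T] refutes=False
  v=0110: Γ:[p0=F] Δ:[p3=F, ¬p2=F] refutes=False
  v=0111: Γ:[p0=F] Δ:[p3=T, ¬p2=F] refutes=False
  v=1000: Γ:[p0=T] Δ:[p3=F, ¬p2=T] refutes=False
  v=1001: Γ:[p0=T] Δ:[p3=T, ¬p2=T] refutes=False
  v=1010: Γ:[p0=T] Δ:[p3=F, ¬p2=F] refutes=True  ← countermodel

Result: NO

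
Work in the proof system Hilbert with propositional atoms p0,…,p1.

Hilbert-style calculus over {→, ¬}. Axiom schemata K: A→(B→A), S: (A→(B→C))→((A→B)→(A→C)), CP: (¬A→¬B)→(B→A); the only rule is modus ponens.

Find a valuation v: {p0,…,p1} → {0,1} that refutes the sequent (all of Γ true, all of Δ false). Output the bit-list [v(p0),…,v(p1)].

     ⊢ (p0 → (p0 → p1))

Enumerate valuations to refute Γ ⊢ Δ:
  v=00: Γ:[] Δ:[(p0 → (p0 → p1))=T] refutes=False
  v=01: Γ:[] Δ:[(p0 → (p0 → p1))=T] refutes=False
  v=10: Γ:[] Δ:[(p0 → (p0 → p1))=F] refutes=True  ← countermodel

Result: [1, 0]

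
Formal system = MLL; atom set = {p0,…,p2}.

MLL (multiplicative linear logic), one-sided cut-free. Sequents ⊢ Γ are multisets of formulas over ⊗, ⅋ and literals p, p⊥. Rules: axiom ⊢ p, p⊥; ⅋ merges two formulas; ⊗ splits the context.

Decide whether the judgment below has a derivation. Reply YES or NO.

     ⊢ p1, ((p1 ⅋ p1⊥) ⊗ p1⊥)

Proof tree:
[⊗]  ⊢ p1, ((p1 ⅋ p1⊥) ⊗ p1⊥)
  [⅋]  ⊢ (p1 ⅋ p1⊥)
    [Ax]  ⊢ p1, p1⊥
  [Ax]  ⊢ p1, p1⊥

Result: YES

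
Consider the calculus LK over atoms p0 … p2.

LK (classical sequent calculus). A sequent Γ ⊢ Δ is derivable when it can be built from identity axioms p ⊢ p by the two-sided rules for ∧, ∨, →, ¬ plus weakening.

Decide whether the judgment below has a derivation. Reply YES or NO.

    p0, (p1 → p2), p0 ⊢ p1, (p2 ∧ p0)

Truth-table refutation:
  v=000: Γ:[p0=F, (p1 → p2)=T, p0=F] Δ:[p1=F, (p2 ∧ p0)=F] refutes=False
  v=001: Γ:[p0=F, (p1 → p2)=T, p0=F] Δ:[p1=F, (p2 ∧ p0)=F] refutes=False
  v=010: Γ:[p0=F, (p1 → p2)=F, p0=F] Δ:[p1=T, (p2 ∧ p0)=F] refutes=False
  v=011: Γ:[p0=F, (p1 → p2)=T, p0=F] Δ:[p1=T, (p2 ∧ p0)=F] refutes=False
  v=100: Γ:[p0=T, (p1 → p2)=T, p0=T] Δ:[p1=F, (p2 ∧ p0)=F] refutes=True  ← countermodel

Result: NO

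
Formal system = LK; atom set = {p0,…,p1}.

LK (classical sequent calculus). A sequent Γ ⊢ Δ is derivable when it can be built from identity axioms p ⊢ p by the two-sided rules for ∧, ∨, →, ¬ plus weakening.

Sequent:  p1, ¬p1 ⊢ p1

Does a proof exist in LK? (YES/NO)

Derivation (root first):
[¬L] p1, ¬p1 ⊢ p1
  [WR] p1 ⊢ p1, p1
    [Ax] p1 ⊢ p1

Result: YES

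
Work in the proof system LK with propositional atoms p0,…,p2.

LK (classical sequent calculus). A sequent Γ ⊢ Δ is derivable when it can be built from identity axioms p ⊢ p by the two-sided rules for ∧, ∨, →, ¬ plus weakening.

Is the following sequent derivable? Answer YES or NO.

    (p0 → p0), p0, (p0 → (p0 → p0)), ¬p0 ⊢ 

Derivation trace:
[¬L] (p0 → p0), p0, (p0 → (p0 → p0)), ¬p0 ⊢ 
  [→L] (p0 → p0), p0, (p0 → (p0 → p0)) ⊢ p0
    [→L] p0, (p0 → p0) ⊢ p0
      [Ax] p0 ⊢ p0
      [Ax] p0 ⊢ p0
    [→L] p0, (p0 → p0) ⊢ p0
      [Ax] p0 ⊢ p0
      [Ax] p0 ⊢ p0

Result: YES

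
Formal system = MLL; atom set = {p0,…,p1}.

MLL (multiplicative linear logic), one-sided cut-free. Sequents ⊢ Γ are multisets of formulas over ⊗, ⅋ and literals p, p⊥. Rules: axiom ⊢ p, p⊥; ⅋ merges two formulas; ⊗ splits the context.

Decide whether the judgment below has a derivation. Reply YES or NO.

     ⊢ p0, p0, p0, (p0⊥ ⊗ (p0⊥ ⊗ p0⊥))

Derivation (root first):
[⊗]  ⊢ p0, p0, p0, (p0⊥ ⊗ (p0⊥ ⊗ p0⊥))
  [Ax]  ⊢ p0, p0⊥
  [⊗]  ⊢ p0, p0, (p0⊥ ⊗ p0⊥)
    [Ax]  ⊢ p0, p0⊥
    [Ax]  ⊢ p0, p0⊥

Result: YES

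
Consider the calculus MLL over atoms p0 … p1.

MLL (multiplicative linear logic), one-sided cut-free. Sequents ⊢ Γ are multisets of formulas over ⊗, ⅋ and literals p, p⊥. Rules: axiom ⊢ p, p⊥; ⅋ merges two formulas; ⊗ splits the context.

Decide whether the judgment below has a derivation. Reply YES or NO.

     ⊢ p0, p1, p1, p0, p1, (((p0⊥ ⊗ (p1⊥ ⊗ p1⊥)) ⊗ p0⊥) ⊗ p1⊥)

Derivation (root first):
[⊗]  ⊢ p0, p1, p1, p0, p1, (((p0⊥ ⊗ (p1⊥ ⊗ p1⊥)) ⊗ p0⊥) ⊗ p1⊥)
  [⊗]  ⊢ p0, p1, p1, p0, ((p0⊥ ⊗ (p1⊥ ⊗ p1⊥)) ⊗ p0⊥)
    [⊗]  ⊢ p0, p1, p1, (p0⊥ ⊗ (p1⊥ ⊗ p1⊥))
      [Ax]  ⊢ p0, p0⊥
      [⊗]  ⊢ p1, p1, (p1⊥ ⊗ p1⊥)
        [Ax]  ⊢ p1, p1⊥
        [Ax]  ⊢ p1, p1⊥
    [Ax]  ⊢ p0, p0⊥
  [Ax]  ⊢ p1, p1⊥

Result: YES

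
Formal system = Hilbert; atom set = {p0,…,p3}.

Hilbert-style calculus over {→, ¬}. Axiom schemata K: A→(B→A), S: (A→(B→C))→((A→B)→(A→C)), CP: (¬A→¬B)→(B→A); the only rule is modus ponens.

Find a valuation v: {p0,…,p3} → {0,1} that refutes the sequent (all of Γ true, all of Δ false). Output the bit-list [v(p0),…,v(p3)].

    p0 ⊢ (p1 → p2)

Enumerate valuations to refute Γ ⊢ Δ:
  v=0000: Γ:[p0=F] Δ:[(p1 → p2)=T] refutes=False
  v=0001: Γ:[p0=F] Δ:[(p1 → p2)=T] refutes=False
  v=0010: Γ:[p0=F] Δ:[(p1 → p2)=T] refutes=False
  v=0011: Γ:[p0=F] Δ:[(p1 → p2)=T] refutes=False
  v=0100: Γ:[p0=F] Δ:[(p1 → p2)=F] refutes=False
  v=0101: Γ:[p0=F] Δ:[(p1 → p2)=F] refutes=False
  v=0110: Γ:[p0=F] Δ:[(p1 → p2)=T] refutes=False
  v=0111: Γ:[p0=F] Δ:[(p1 → p2)=T] refutes=False
  v=1000: Γ:[p0=T] Δ:[(p1 → p2)=T] refutes=False
  v=1001: Γ:[p0=T] Δ:[(p1 → p2)=T] refutes=False
  v=1010: Γ:[p0=T] Δ:[(p1 → p2)=T] refutes=False
  v=1011: Γ:[p0=T] Δ:[(p1 → p2)=T] refutes=False
  v=1100: Γ:[p0=T] Δ:[(p1 → p2)=F] refutes=True  ← countermodel

Result: [1, 1, 0, 0]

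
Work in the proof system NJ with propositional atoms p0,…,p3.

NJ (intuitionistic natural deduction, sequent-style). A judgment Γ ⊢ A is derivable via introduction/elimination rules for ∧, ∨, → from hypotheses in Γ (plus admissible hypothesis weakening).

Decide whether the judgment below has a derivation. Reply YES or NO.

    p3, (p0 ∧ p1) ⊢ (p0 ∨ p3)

Derivation trace:
[Wk] p3, (p0 ∧ p1) ⊢ (p0 ∨ p3)
  [∨I₂] p3 ⊢ (p0 ∨ p3)
    [Ax] p3 ⊢ p3

Result: YES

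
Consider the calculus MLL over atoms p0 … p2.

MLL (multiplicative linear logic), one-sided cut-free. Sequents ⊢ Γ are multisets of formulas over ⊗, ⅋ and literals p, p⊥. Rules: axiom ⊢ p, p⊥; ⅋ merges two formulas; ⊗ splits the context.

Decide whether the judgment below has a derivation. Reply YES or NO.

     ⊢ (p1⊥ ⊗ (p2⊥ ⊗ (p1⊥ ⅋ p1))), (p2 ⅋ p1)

Derivation (root first):
[⅋]  ⊢ (p1⊥ ⊗ (p2⊥ ⊗ (p1⊥ ⅋ p1))), (p2 ⅋ p1)
  [⊗]  ⊢ p1, p2, (p1⊥ ⊗ (p2⊥ ⊗ (p1⊥ ⅋ p1)))
    [Ax]  ⊢ p1, p1⊥
    [⊗]  ⊢ p2, (p2⊥ ⊗ (p1⊥ ⅋ p1))
      [Ax]  ⊢ p2, p2⊥
      [⅋]  ⊢ (p1⊥ ⅋ p1)
        [Ax]  ⊢ p1, p1⊥

Result: YES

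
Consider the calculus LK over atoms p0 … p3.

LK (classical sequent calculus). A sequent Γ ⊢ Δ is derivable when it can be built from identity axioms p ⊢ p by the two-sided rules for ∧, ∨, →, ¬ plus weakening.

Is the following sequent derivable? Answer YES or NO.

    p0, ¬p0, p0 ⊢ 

Derivation trace:
[WL] p0, ¬p0, p0 ⊢ 
  [¬L] p0, ¬p0 ⊢ 
    [Ax] p0 ⊢ p0

Result: YES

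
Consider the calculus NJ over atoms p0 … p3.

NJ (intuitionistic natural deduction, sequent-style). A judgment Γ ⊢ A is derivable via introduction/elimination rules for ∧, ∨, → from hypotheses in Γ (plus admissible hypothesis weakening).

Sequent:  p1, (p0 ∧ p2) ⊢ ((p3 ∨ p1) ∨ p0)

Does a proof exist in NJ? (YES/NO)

Derivation (root first):
[∨I₁] p1, (p0 ∧ p2) ⊢ ((p3 ∨ p1) ∨ p0)
  [∨I₂] p1, (p0 ∧ p2) ⊢ (p3 ∨ p1)
    [Wk] p1, (p0 ∧ p2) ⊢ p1
      [Ax] p1 ⊢ p1

Result: YES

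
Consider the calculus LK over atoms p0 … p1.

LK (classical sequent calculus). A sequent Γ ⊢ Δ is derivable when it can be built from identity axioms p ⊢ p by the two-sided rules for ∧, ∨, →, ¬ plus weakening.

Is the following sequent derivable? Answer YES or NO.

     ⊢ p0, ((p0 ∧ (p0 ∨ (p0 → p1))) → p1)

Proof tree:
[→R]  ⊢ p0, ((p0 ∧ (p0 ∨ (p0 → p1))) → p1)
  [∧L] (p0 ∧ (p0 ∨ (p0 → p1))) ⊢ p1, p0
    [∨L] p0, (p0 ∨ (p0 → p1)) ⊢ p1, p0
      [Ax] p0 ⊢ p0
      [→L] p0, (p0 → p1) ⊢ p1
        [Ax] p0 ⊢ p0
        [Ax] p1 ⊢ p1

Result: YES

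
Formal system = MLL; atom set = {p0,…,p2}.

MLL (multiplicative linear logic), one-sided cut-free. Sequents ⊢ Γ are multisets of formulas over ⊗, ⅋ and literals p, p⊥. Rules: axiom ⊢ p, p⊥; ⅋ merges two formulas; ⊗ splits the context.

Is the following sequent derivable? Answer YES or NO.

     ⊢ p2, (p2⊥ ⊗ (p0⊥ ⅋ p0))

Proof tree:
[⊗]  ⊢ p2, (p2⊥ ⊗ (p0⊥ ⅋ p0))
  [Ax]  ⊢ p2, p2⊥
  [⅋]  ⊢ (p0⊥ ⅋ p0)
    [Ax]  ⊢ p0, p0⊥

Result: YES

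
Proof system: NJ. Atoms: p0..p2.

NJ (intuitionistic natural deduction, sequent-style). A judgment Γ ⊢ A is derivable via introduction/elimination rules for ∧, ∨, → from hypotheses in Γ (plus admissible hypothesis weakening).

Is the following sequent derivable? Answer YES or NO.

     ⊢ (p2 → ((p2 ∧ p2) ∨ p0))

Derivation (root first):
[→I]  ⊢ (p2 → ((p2 ∧ p2) ∨ p0))
  [∨I₁] p2 ⊢ ((p2 ∧ p2) ∨ p0)
    [∧I] p2 ⊢ (p2 ∧ p2)
      [Ax] p2 ⊢ p2
      [Ax] p2 ⊢ p2

Result: YES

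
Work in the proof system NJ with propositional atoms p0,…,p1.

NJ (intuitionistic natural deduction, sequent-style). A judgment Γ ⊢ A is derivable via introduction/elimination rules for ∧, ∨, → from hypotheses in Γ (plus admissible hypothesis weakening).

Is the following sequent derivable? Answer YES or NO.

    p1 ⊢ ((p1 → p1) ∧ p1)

Proof tree:
[∧I] p1 ⊢ ((p1 → p1) ∧ p1)
  [→I] p1 ⊢ (p1 → p1)
    [Wk] p1, p1 ⊢ p1
      [Ax] p1 ⊢ p1
  [Ax] p1 ⊢ p1

Result: YES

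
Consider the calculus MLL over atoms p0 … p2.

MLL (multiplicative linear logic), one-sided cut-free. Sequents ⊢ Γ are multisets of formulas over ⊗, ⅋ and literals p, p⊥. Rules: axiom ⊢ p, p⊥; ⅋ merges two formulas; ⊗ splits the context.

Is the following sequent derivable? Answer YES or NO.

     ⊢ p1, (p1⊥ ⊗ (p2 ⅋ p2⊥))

Derivation (root first):
[⊗]  ⊢ p1, (p1⊥ ⊗ (p2 ⅋ p2⊥))
  [Ax]  ⊢ p1, p1⊥
  [⅋]  ⊢ (p2 ⅋ p2⊥)
    [Ax]  ⊢ p2, p2⊥

Result: YES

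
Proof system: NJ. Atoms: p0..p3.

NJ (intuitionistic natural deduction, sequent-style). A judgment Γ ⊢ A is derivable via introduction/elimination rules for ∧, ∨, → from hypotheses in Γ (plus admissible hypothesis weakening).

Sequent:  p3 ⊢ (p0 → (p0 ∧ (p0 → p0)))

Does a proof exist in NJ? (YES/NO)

Derivation trace:
[Wk] p3 ⊢ (p0 → (p0 ∧ (p0 → p0)))
  [→I]  ⊢ (p0 → (p0 ∧ (p0 → p0)))
    [∧I] p0 ⊢ (p0 ∧ (p0 → p0))
      [Ax] p0 ⊢ p0
      [→I]  ⊢ (p0 → p0)
        [Ax] p0 ⊢ p0

Result: YES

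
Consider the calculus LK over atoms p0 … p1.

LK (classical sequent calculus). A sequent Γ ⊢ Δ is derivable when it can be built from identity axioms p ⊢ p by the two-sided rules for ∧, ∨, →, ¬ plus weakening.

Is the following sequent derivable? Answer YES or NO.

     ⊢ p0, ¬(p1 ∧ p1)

Enumerate valuations to refute Γ ⊢ Δ:
  v=00: Γ:[] Δ:[p0=F, ¬(p1 ∧ p1)=T] refutes=False
  v=01: Γ:[] Δ:[p0=F, ¬(p1 ∧ p1)=F] refutes=True  ← countermodel

Result: NO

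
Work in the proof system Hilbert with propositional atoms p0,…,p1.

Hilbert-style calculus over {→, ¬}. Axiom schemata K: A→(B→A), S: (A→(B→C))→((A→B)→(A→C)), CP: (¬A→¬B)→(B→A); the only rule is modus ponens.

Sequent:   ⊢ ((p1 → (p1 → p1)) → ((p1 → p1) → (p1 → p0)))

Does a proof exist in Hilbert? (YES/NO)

Enumerate valuations to refute Γ ⊢ Δ:
  v=00: Γ:[] Δ:[((p1 → (p1 → p1)) → ((p1 → p1) → (p1 → p0)))=T] refutes=False
  v=01: Γ:[] Δ:[((p1 → (p1 → p1)) → ((p1 → p1) → (p1 → p0)))=F] refutes=True  ← countermodel

Result: NO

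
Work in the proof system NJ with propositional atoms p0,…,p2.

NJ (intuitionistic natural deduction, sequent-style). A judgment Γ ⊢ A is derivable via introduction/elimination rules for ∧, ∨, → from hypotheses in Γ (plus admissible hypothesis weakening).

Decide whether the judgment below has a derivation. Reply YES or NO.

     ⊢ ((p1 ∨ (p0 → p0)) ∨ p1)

Proof tree:
[∨I₁]  ⊢ ((p1 ∨ (p0 → p0)) ∨ p1)
  [∨I₂]  ⊢ (p1 ∨ (p0 → p0))
    [→I]  ⊢ (p0 → p0)
      [Ax] p0 ⊢ p0

Result: YES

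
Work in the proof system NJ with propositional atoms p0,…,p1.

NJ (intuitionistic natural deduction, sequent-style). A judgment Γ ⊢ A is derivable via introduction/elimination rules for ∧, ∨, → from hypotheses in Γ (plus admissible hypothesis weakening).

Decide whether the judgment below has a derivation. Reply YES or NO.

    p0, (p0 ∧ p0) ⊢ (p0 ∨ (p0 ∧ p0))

Derivation (root first):
[∨I₂] p0, (p0 ∧ p0) ⊢ (p0 ∨ (p0 ∧ p0))
  [Wk] p0, (p0 ∧ p0) ⊢ (p0 ∧ p0)
    [∧I] p0 ⊢ (p0 ∧ p0)
      [Ax] p0 ⊢ p0
      [Ax] p0 ⊢ p0

Result: YES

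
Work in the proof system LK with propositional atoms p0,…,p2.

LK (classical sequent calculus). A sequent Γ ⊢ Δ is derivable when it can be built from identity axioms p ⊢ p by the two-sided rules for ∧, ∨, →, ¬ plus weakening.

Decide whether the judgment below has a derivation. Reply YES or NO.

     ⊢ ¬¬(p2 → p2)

Proof tree:
[¬R]  ⊢ ¬¬(p2 → p2)
  [¬L] ¬(p2 → p2) ⊢ 
    [→R]  ⊢ (p2 → p2)
      [Ax] p2 ⊢ p2

Result: YES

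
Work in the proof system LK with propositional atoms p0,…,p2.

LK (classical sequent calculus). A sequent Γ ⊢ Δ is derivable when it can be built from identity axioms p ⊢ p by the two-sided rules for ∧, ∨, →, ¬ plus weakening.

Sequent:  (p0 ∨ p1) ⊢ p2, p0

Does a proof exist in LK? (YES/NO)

Truth-table refutation:
  v=000: Γ:[(p0 ∨ p1)=F] Δ:[p2=F, p0=F] refutes=False
  v=001: Γ:[(p0 ∨ p1)=F] Δ:[p2=T, p0=F] refutes=False
  v=010: Γ:[(p0 ∨ p1)=T] Δ:[p2=F, p0=F] refutes=True  ← countermodel

Result: NO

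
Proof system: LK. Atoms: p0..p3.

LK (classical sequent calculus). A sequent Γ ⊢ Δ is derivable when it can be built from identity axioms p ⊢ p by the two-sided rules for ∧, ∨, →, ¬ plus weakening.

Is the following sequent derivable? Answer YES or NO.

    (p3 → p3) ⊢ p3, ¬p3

Proof tree:
[¬R] (p3 → p3) ⊢ p3, ¬p3
  [→L] p3, (p3 → p3) ⊢ p3
    [Ax] p3 ⊢ p3
    [Ax] p3 ⊢ p3

Result: YES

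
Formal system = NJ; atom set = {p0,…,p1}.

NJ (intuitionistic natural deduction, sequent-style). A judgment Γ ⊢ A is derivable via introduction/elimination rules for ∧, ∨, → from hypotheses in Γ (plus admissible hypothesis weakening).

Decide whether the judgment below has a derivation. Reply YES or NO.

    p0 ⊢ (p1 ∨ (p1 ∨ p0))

Proof tree:
[∨I₂] p0 ⊢ (p1 ∨ (p1 ∨ p0))
  [∨I₂] p0 ⊢ (p1 ∨ p0)
    [Ax] p0 ⊢ p0

Result: YES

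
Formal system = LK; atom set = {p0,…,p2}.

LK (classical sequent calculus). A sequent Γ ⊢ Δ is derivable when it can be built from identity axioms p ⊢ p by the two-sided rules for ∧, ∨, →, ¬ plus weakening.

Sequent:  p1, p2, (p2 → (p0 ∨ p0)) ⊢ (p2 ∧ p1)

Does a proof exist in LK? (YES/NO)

Proof tree:
[→L] p1, p2, (p2 → (p0 ∨ p0)) ⊢ (p2 ∧ p1)
  [Ax] p2 ⊢ p2
  [∧R] p1, p2, (p0 ∨ p0) ⊢ (p2 ∧ p1)
    [∨L] p2, (p0 ∨ p0) ⊢ p2
      [WL] p2, p0 ⊢ p2
        [Ax] p2 ⊢ p2
      [WL] p2, p0 ⊢ p2
        [Ax] p2 ⊢ p2
    [Ax] p1 ⊢ p1

Result: YES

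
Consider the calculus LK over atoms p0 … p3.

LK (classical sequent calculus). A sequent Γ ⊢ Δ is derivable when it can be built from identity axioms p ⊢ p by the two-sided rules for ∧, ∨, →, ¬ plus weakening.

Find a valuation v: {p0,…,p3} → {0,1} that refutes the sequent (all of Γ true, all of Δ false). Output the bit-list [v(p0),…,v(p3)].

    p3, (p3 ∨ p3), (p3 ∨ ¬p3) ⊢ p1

Search for a countermodel by truth-table:
  v=0000: Γ:[p3=F, (p3 ∨ p3)=F, (p3 ∨ ¬p3)=T] Δ:[p1=F] refutes=False
  v=0001: Γ:[p3=T, (p3 ∨ p3)=T, (p3 ∨ ¬p3)=T] Δ:[p1=F] refutes=True  ← countermodel

Result: [0, 0, 0, 1]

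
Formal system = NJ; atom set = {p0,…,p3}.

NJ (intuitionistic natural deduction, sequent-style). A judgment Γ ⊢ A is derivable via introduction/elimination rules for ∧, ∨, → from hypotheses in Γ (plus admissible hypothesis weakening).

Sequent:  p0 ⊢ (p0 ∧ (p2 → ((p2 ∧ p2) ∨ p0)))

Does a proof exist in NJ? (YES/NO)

Derivation (root first):
[∧I] p0 ⊢ (p0 ∧ (p2 → ((p2 ∧ p2) ∨ p0)))
  [Ax] p0 ⊢ p0
  [→I]  ⊢ (p2 → ((p2 ∧ p2) ∨ p0))
    [∨I₁] p2 ⊢ ((p2 ∧ p2) ∨ p0)
      [∧I] p2 ⊢ (p2 ∧ p2)
        [Ax] p2 ⊢ p2
        [Ax] p2 ⊢ p2

Result: YES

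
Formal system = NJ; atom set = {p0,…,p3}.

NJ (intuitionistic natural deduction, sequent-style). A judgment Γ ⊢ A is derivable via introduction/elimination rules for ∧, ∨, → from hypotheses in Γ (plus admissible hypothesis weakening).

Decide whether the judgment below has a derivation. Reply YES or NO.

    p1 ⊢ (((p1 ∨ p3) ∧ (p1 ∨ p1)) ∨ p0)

Proof tree:
[∨I₁] p1 ⊢ (((p1 ∨ p3) ∧ (p1 ∨ p1)) ∨ p0)
  [∧I] p1 ⊢ ((p1 ∨ p3) ∧ (p1 ∨ p1))
    [∨I₁] p1 ⊢ (p1 ∨ p3)
      [Ax] p1 ⊢ p1
    [∨I₂] p1 ⊢ (p1 ∨ p1)
      [Ax] p1 ⊢ p1

Result: YES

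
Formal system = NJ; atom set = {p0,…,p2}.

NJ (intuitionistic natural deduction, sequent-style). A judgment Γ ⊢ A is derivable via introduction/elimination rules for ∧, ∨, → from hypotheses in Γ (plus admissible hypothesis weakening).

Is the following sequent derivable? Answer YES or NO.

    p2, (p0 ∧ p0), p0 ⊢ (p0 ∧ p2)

Derivation trace:
[∧I] p2, (p0 ∧ p0), p0 ⊢ (p0 ∧ p2)
  [Wk] p0, (p0 ∧ p0) ⊢ p0
    [Ax] p0 ⊢ p0
  [Ax] p2 ⊢ p2

Result: YES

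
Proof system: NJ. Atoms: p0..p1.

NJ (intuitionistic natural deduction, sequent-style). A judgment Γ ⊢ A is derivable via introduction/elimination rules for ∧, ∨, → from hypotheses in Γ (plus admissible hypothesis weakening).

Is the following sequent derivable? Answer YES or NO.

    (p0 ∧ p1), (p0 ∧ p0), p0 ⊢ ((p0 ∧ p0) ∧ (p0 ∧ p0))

Derivation (root first):
[∧I] (p0 ∧ p1), (p0 ∧ p0), p0 ⊢ ((p0 ∧ p0) ∧ (p0 ∧ p0))
  [Wk] (p0 ∧ p1), p0, (p0 ∧ p0) ⊢ (p0 ∧ p0)
    [∧I] (p0 ∧ p1), p0 ⊢ (p0 ∧ p0)
      [Wk] p0, (p0 ∧ p1) ⊢ p0
        [Ax] p0 ⊢ p0
      [Ax] p0 ⊢ p0
  [∧I] (p0 ∧ p1), p0 ⊢ (p0 ∧ p0)
    [Wk] p0, (p0 ∧ p1) ⊢ p0
      [Ax] p0 ⊢ p0
    [Ax] p0 ⊢ p0

Result: YES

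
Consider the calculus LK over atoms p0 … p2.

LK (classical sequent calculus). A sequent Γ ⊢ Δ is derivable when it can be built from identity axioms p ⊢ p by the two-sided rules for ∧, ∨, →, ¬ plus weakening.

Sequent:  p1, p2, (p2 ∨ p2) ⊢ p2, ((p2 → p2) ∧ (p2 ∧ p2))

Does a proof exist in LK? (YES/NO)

Proof tree:
[∧R] p1, p2, (p2 ∨ p2) ⊢ p2, ((p2 → p2) ∧ (p2 ∧ p2))
  [→R] p1 ⊢ p2, (p2 → p2)
    [WR] p2, p1 ⊢ p2, p2
      [WL] p2, p1 ⊢ p2
        [Ax] p2 ⊢ p2
  [∧R] p2, (p2 ∨ p2) ⊢ (p2 ∧ p2)
    [Ax] p2 ⊢ p2
    [∨L] (p2 ∨ p2) ⊢ p2
      [Ax] p2 ⊢ p2
      [Ax] p2 ⊢ p2

Result: YES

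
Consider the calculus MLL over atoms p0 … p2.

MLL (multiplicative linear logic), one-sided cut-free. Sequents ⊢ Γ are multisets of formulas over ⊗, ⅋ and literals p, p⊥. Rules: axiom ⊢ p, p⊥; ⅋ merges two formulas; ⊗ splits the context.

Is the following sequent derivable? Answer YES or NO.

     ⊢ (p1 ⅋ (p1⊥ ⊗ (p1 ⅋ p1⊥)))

Derivation (root first):
[⅋]  ⊢ (p1 ⅋ (p1⊥ ⊗ (p1 ⅋ p1⊥)))
  [⊗]  ⊢ p1, (p1⊥ ⊗ (p1 ⅋ p1⊥))
    [Ax]  ⊢ p1, p1⊥
    [⅋]  ⊢ (p1 ⅋ p1⊥)
      [Ax]  ⊢ p1, p1⊥

Result: YES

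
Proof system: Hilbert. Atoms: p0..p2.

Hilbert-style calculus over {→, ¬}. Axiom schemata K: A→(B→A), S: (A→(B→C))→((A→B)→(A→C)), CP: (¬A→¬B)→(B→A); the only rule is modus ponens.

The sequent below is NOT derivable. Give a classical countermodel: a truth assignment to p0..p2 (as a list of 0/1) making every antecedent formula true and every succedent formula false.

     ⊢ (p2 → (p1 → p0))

Truth-table refutation:
  v=000: Γ:[] Δ:[(p2 → (p1 → p0))=T] refutes=False
  v=001: Γ:[] Δ:[(p2 → (p1 → p0))=T] refutes=False
  v=010: Γ:[] Δ:[(p2 → (p1 → p0))=T] refutes=False
  v=011: Γ:[] Δ:[(p2 → (p1 → p0))=F] refutes=True  ← countermodel

Result: [0, 1, 1]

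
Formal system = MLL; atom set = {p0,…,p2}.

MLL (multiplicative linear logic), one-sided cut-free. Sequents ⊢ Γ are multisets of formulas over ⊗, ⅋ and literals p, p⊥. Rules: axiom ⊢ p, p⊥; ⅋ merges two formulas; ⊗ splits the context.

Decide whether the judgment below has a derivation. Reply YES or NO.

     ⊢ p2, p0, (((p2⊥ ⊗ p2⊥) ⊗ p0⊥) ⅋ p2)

Derivation (root first):
[⅋]  ⊢ p2, p0, (((p2⊥ ⊗ p2⊥) ⊗ p0⊥) ⅋ p2)
  [⊗]  ⊢ p2, p2, p0, ((p2⊥ ⊗ p2⊥) ⊗ p0⊥)
    [⊗]  ⊢ p2, p2, (p2⊥ ⊗ p2⊥)
      [Ax]  ⊢ p2, p2⊥
      [Ax]  ⊢ p2, p2⊥
    [Ax]  ⊢ p0, p0⊥

Result: YES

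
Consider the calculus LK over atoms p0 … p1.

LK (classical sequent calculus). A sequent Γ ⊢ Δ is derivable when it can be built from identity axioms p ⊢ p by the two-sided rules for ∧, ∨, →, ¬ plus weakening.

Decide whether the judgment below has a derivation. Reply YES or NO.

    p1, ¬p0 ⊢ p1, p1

Proof tree:
[¬L] p1, ¬p0 ⊢ p1, p1
  [WR] p1 ⊢ p1, p0, p1
    [WR] p1 ⊢ p1, p0
      [Ax] p1 ⊢ p1

Result: YES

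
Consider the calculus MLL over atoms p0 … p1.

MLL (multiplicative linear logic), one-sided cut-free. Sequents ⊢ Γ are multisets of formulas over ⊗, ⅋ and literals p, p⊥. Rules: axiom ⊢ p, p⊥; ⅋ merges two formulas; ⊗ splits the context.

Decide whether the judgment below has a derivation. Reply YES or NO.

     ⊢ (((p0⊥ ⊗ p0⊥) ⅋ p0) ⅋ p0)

Derivation (root first):
[⅋]  ⊢ (((p0⊥ ⊗ p0⊥) ⅋ p0) ⅋ p0)
  [⅋]  ⊢ p0, ((p0⊥ ⊗ p0⊥) ⅋ p0)
    [⊗]  ⊢ p0, p0, (p0⊥ ⊗ p0⊥)
      [Ax]  ⊢ p0, p0⊥
      [Ax]  ⊢ p0, p0⊥

Result: YES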